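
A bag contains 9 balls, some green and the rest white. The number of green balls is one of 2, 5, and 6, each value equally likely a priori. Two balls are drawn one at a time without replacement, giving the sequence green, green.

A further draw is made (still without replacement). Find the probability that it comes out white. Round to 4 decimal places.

0.5055

Compute the likelihood of the observed sequence for each case: P(data | r = 2) = (2/9)(1/8) = 1/36; P(data | r = 5) = (5/9)(4/8) = 5/18; P(data | r = 6) = (6/9)(5/8) = 5/12.
Multiplying each by its prior: 1/3 · 1/36 = 1/108, 1/3 · 5/18 = 5/54, 1/3 · 5/12 = 5/36; with total 13/54.
The posterior is then P(r = 2 | data) = 1/26, P(r = 5 | data) = 5/13, P(r = 6 | data) = 15/26.
So P(white next | data) = Σ P(white next | H) P(H | data) = (1)(1/26) + (4/7)(5/13) + (3/7)(15/26) = 46/91.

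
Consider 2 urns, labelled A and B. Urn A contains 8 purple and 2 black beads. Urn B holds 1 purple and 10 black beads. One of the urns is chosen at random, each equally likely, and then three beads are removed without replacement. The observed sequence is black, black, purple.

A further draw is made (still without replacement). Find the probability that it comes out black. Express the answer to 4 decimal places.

Under each hypothesis, the probability of the observed sequence is: P(data | urn A) = (2/10)(1/9)(8/8) = 1/45; P(data | urn B) = (10/11)(9/10)(1/9) = 1/11.
The prior-weighted likelihoods are 1/2 · 1/45 = 1/90, 1/2 · 1/11 = 1/22; with total 28/495.
The posterior is then P(urn A | data) = 11/56, P(urn B | data) = 45/56.
Averaging over the posterior, P(black next | data) = (0)(11/56) + (1)(45/56) = 45/56.

0.8036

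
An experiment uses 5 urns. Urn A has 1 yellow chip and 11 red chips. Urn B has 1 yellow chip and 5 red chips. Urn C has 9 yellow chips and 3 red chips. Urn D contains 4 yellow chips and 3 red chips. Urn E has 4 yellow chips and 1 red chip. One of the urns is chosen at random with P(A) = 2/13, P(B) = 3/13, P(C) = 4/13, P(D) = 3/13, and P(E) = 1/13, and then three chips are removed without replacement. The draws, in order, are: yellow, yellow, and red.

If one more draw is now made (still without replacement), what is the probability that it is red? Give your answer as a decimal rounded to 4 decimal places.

0.2941

For each hypothesis, P(data | H) works out to: P(data | urn A) = (1/12)(0/11) = 0; P(data | urn B) = (1/6)(0/5) = 0; P(data | urn C) = (9/12)(8/11)(3/10) = 0.16364; P(data | urn D) = (4/7)(3/6)(3/5) = 0.17143; P(data | urn E) = (4/5)(3/4)(1/3) = 0.2.
Weighting by the prior gives 2/13 · 0 = 0, 3/13 · 0 = 0, 4/13 · 0.16364 = 0.05035, 3/13 · 0.17143 = 0.03956, 1/13 · 0.2 = 0.015385; these sum to 0.10529.
The posterior is then P(urn A | data) = 0, P(urn B | data) = 0, P(urn C | data) = 0.47818, P(urn D | data) = 0.37571, P(urn E | data) = 0.14611.
So P(red next | data) = Σ P(red next | H) P(H | data) = (2/9)(0.47818) + (1/2)(0.37571) + (0)(0.14611) = 0.29412.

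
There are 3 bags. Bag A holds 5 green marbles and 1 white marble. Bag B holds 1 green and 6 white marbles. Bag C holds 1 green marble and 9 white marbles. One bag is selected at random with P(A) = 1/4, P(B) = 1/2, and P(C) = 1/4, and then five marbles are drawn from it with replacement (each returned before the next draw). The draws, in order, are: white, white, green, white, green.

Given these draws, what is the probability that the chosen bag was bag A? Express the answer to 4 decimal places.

0.0888

Compute the likelihood of the observed sequence for each case: P(data | bag A) = (1/6)(1/6)(5/6)(1/6)(5/6) = 0.003215; P(data | bag B) = (6/7)(6/7)(1/7)(6/7)(1/7) = 0.012852; P(data | bag C) = (9/10)(9/10)(1/10)(9/10)(1/10) = 0.00729.
Multiplying each by its prior: 1/4 · 0.003215 = 0.00080376, 1/2 · 0.012852 = 0.0064259, 1/4 · 0.00729 = 0.0018225; summing to 0.0090521.
Therefore the posterior P(bag A | data) = (0.00080376) / (0.0090521) = 0.088792.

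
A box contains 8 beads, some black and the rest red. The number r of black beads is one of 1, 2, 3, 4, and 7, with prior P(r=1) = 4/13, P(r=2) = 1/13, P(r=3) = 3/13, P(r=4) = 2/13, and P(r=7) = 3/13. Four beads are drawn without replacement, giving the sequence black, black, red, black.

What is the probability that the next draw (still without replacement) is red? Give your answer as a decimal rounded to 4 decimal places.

0.2566

Compute the likelihood of the observed sequence for each case: P(data | r = 1) = (1/8)(0/7) = 0; P(data | r = 2) = (2/8)(1/7)(6/6)(0/5) = 0; P(data | r = 3) = (3/8)(2/7)(5/6)(1/5) = 1/56; P(data | r = 4) = (4/8)(3/7)(4/6)(2/5) = 2/35; P(data | r = 7) = (7/8)(6/7)(1/6)(5/5) = 1/8.
Weighting by the prior gives 4/13 · 0 = 0, 1/13 · 0 = 0, 3/13 · 1/56 = 3/728, 2/13 · 2/35 = 4/455, 3/13 · 1/8 = 3/104; these sum to 19/455.
Dividing through by the total gives posterior P(r = 1 | data) = 0, P(r = 2 | data) = 0, P(r = 3 | data) = 15/152, P(r = 4 | data) = 4/19, P(r = 7 | data) = 105/152.
The predictive probability is P(red next | data) = (1)(15/152) + (3/4)(4/19) + (0)(105/152) = 39/152.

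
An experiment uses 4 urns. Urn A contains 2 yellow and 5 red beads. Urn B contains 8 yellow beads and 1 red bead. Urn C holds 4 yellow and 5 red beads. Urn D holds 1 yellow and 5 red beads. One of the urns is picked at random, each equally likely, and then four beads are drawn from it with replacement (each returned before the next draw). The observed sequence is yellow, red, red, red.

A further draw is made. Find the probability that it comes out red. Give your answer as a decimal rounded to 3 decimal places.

0.709

For each hypothesis, P(data | H) works out to: P(data | urn A) = (2/7)(5/7)(5/7)(5/7) = 0.10412; P(data | urn B) = (8/9)(1/9)(1/9)(1/9) = 0.0012193; P(data | urn C) = (4/9)(5/9)(5/9)(5/9) = 0.076208; P(data | urn D) = (1/6)(5/6)(5/6)(5/6) = 0.096451.
Weighting by the prior gives 1/4 · 0.10412 = 0.026031, 1/4 · 0.0012193 = 0.00030483, 1/4 · 0.076208 = 0.019052, 1/4 · 0.096451 = 0.024113; these sum to 0.0695.
Dividing through by the total gives posterior P(urn A | data) = 0.37454, P(urn B | data) = 0.004386, P(urn C | data) = 0.27413, P(urn D | data) = 0.34694.
Averaging over the posterior, P(red next | data) = (5/7)(0.37454) + (1/9)(0.004386) + (5/9)(0.27413) + (5/6)(0.34694) = 0.70943.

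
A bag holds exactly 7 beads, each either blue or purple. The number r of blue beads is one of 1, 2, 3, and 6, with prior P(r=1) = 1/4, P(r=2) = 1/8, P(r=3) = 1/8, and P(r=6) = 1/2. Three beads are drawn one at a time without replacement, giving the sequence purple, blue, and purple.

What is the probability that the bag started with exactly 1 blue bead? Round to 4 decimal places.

0.4412

Compute the likelihood of the observed sequence for each case: P(data | r = 1) = (6/7)(1/6)(5/5) = 1/7; P(data | r = 2) = (5/7)(2/6)(4/5) = 4/21; P(data | r = 3) = (4/7)(3/6)(3/5) = 6/35; P(data | r = 6) = (1/7)(6/6)(0/5) = 0.
Weighting by the prior gives 1/4 · 1/7 = 1/28, 1/8 · 4/21 = 1/42, 1/8 · 6/35 = 3/140, 1/2 · 0 = 0; with total 17/210.
By Bayes' rule, P(r = 1 | data) = (1/28) / (17/210) = 15/34.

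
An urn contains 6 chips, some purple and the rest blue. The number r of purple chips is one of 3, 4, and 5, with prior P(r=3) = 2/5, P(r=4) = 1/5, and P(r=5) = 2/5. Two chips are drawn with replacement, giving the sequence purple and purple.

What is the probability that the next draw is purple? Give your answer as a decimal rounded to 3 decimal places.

Under each hypothesis, the probability of the observed sequence is: P(data | r = 3) = (3/6)(3/6) = 1/4; P(data | r = 4) = (4/6)(4/6) = 4/9; P(data | r = 5) = (5/6)(5/6) = 25/36.
Multiplying each by its prior: 2/5 · 1/4 = 1/10, 1/5 · 4/9 = 4/45, 2/5 · 25/36 = 5/18; these sum to 7/15.
Normalising, the posterior is P(r = 3 | data) = 3/14, P(r = 4 | data) = 4/21, P(r = 5 | data) = 25/42.
Averaging over the posterior, P(purple next | data) = (1/2)(3/14) + (2/3)(4/21) + (5/6)(25/42) = 46/63.

0.730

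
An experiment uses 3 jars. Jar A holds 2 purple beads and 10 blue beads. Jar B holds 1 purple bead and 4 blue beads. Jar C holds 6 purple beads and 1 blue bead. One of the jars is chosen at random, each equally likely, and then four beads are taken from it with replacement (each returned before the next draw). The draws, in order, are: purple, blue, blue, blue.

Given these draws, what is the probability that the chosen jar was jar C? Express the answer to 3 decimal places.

For each hypothesis, P(data | H) works out to: P(data | jar A) = (2/12)(10/12)(10/12)(10/12) = 0.096451; P(data | jar B) = (1/5)(4/5)(4/5)(4/5) = 0.1024; P(data | jar C) = (6/7)(1/7)(1/7)(1/7) = 0.002499.
Weighting by the prior gives 1/3 · 0.096451 = 0.03215, 1/3 · 0.1024 = 0.034133, 1/3 · 0.002499 = 0.00083299; summing to 0.067117.
So P(jar C | data) = (0.00083299) / (0.067117) = 0.012411.

0.012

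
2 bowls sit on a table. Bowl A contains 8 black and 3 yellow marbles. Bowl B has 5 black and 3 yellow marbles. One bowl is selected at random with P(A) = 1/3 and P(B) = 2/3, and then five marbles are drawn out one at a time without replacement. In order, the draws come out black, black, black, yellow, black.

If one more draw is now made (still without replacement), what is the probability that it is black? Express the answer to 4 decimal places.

0.4863

Compute the likelihood of the observed sequence for each case: P(data | bowl A) = (8/11)(7/10)(6/9)(3/8)(5/7) = 1/11; P(data | bowl B) = (5/8)(4/7)(3/6)(3/5)(2/4) = 3/56.
The prior-weighted likelihoods are 1/3 · 1/11 = 1/33, 2/3 · 3/56 = 1/28; summing to 61/924.
The posterior is then P(bowl A | data) = 28/61, P(bowl B | data) = 33/61.
So P(black next | data) = Σ P(black next | H) P(H | data) = (2/3)(28/61) + (1/3)(33/61) = 89/183.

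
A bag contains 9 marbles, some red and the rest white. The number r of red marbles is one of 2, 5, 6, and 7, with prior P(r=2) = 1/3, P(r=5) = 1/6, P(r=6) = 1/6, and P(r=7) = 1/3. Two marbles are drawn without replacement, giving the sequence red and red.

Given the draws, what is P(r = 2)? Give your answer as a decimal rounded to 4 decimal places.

Compute the likelihood of the observed sequence for each case: P(data | r = 2) = (2/9)(1/8) = 1/36; P(data | r = 5) = (5/9)(4/8) = 5/18; P(data | r = 6) = (6/9)(5/8) = 5/12; P(data | r = 7) = (7/9)(6/8) = 7/12.
Weighting by the prior gives 1/3 · 1/36 = 1/108, 1/6 · 5/18 = 5/108, 1/6 · 5/12 = 5/72, 1/3 · 7/12 = 7/36; these sum to 23/72.
So P(r = 2 | data) = (1/108) / (23/72) = 2/69.

0.0290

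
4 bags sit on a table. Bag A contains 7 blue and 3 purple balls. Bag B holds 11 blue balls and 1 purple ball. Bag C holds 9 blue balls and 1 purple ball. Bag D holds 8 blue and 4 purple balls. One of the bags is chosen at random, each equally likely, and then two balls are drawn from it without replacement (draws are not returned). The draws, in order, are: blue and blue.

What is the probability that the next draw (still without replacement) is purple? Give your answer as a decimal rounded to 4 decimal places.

Compute the likelihood of the observed sequence for each case: P(data | bag A) = (7/10)(6/9) = 0.46667; P(data | bag B) = (11/12)(10/11) = 0.83333; P(data | bag C) = (9/10)(8/9) = 0.8; P(data | bag D) = (8/12)(7/11) = 0.42424.
The prior-weighted likelihoods are 1/4 · 0.46667 = 0.11667, 1/4 · 0.83333 = 0.20833, 1/4 · 0.8 = 0.2, 1/4 · 0.42424 = 0.10606; these sum to 0.63106.
The posterior is then P(bag A | data) = 0.18487, P(bag B | data) = 0.33013, P(bag C | data) = 0.31693, P(bag D | data) = 0.16807.
Averaging over the posterior, P(purple next | data) = (3/8)(0.18487) + (1/10)(0.33013) + (1/8)(0.31693) + (2/5)(0.16807) = 0.20918.

0.2092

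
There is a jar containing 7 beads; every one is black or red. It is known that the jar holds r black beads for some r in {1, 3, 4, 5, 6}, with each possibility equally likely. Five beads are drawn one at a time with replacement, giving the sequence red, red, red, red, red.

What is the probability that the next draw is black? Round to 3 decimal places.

Under each hypothesis, the probability of the observed sequence is: P(data | r = 1) = (6/7)(6/7)(6/7)(6/7)(6/7) = 0.46266; P(data | r = 3) = (4/7)(4/7)(4/7)(4/7)(4/7) = 0.060927; P(data | r = 4) = (3/7)(3/7)(3/7)(3/7)(3/7) = 0.014458; P(data | r = 5) = (2/7)(2/7)(2/7)(2/7)(2/7) = 0.001904; P(data | r = 6) = (1/7)(1/7)(1/7)(1/7)(1/7) = 5.9499e-05.
The prior-weighted likelihoods are 1/5 · 0.46266 = 0.092533, 1/5 · 0.060927 = 0.012185, 1/5 · 0.014458 = 0.0028917, 1/5 · 0.001904 = 0.00038079, 1/5 · 5.9499e-05 = 1.19e-05; these sum to 0.108.
The posterior is then P(r = 1 | data) = 0.85677, P(r = 3 | data) = 0.11283, P(r = 4 | data) = 0.026774, P(r = 5 | data) = 0.0035258, P(r = 6 | data) = 0.00011018.
Averaging over the posterior, P(black next | data) = (1/7)(0.85677) + (3/7)(0.11283) + (4/7)(0.026774) + (5/7)(0.0035258) + (6/7)(0.00011018) = 0.18866.

0.189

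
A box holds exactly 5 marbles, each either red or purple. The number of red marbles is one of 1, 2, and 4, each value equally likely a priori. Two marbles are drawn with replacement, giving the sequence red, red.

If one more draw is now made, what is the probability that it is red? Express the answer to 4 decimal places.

0.6952

The likelihood of the observed sequence under each hypothesis: P(data | r = 1) = (1/5)(1/5) = 1/25; P(data | r = 2) = (2/5)(2/5) = 4/25; P(data | r = 4) = (4/5)(4/5) = 16/25.
Weighting by the prior gives 1/3 · 1/25 = 1/75, 1/3 · 4/25 = 4/75, 1/3 · 16/25 = 16/75; these sum to 7/25.
Dividing through by the total gives posterior P(r = 1 | data) = 1/21, P(r = 2 | data) = 4/21, P(r = 4 | data) = 16/21.
Averaging over the posterior, P(red next | data) = (1/5)(1/21) + (2/5)(4/21) + (4/5)(16/21) = 73/105.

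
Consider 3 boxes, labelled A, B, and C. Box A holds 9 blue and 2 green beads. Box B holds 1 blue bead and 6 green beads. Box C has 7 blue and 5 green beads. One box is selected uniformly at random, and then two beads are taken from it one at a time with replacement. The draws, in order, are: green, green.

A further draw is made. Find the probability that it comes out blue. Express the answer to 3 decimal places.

For each hypothesis, P(data | H) works out to: P(data | box A) = (2/11)(2/11) = 0.033058; P(data | box B) = (6/7)(6/7) = 0.73469; P(data | box C) = (5/12)(5/12) = 0.17361.
Weighting by the prior gives 1/3 · 0.033058 = 0.011019, 1/3 · 0.73469 = 0.2449, 1/3 · 0.17361 = 0.05787; with total 0.31379.
Dividing through by the total gives posterior P(box A | data) = 0.035117, P(box B | data) = 0.78046, P(box C | data) = 0.18443.
The predictive probability is P(blue next | data) = (9/11)(0.035117) + (1/7)(0.78046) + (7/12)(0.18443) = 0.24781.

0.248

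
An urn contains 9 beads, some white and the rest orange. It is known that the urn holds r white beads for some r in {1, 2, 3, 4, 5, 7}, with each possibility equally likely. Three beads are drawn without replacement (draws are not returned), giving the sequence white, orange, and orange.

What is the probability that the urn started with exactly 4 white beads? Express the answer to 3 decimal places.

0.208

For each hypothesis, P(data | H) works out to: P(data | r = 1) = (1/9)(8/8)(7/7) = 1/9; P(data | r = 2) = (2/9)(7/8)(6/7) = 1/6; P(data | r = 3) = (3/9)(6/8)(5/7) = 5/28; P(data | r = 4) = (4/9)(5/8)(4/7) = 10/63; P(data | r = 5) = (5/9)(4/8)(3/7) = 5/42; P(data | r = 7) = (7/9)(2/8)(1/7) = 1/36.
Weighting by the prior gives 1/6 · 1/9 = 1/54, 1/6 · 1/6 = 1/36, 1/6 · 5/28 = 5/168, 1/6 · 10/63 = 5/189, 1/6 · 5/42 = 5/252, 1/6 · 1/36 = 1/216; summing to 8/63.
Therefore the posterior P(r = 4 | data) = (5/189) / (8/63) = 5/24.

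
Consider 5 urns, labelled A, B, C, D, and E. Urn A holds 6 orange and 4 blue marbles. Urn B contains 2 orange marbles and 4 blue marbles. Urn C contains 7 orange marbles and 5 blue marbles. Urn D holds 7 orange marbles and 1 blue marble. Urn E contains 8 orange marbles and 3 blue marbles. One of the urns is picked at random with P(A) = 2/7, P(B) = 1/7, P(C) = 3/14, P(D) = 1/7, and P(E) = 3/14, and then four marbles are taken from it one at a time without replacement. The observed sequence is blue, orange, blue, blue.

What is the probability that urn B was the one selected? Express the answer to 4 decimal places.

Under each hypothesis, the probability of the observed sequence is: P(data | urn A) = (4/10)(6/9)(3/8)(2/7) = 0.028571; P(data | urn B) = (4/6)(2/5)(3/4)(2/3) = 0.13333; P(data | urn C) = (5/12)(7/11)(4/10)(3/9) = 0.035354; P(data | urn D) = (1/8)(7/7)(0/6) = 0; P(data | urn E) = (3/11)(8/10)(2/9)(1/8) = 0.0060606.
The prior-weighted likelihoods are 2/7 · 0.028571 = 0.0081633, 1/7 · 0.13333 = 0.019048, 3/14 · 0.035354 = 0.0075758, 1/7 · 0 = 0, 3/14 · 0.0060606 = 0.0012987; these sum to 0.036085.
Hence P(urn B | data) = (0.019048) / (0.036085) = 0.52785.

0.5278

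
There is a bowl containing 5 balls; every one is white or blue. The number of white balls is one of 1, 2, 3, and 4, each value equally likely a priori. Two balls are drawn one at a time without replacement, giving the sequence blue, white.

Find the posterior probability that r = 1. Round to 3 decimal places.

0.200

The likelihood of the observed sequence under each hypothesis: P(data | r = 1) = (4/5)(1/4) = 1/5; P(data | r = 2) = (3/5)(2/4) = 3/10; P(data | r = 3) = (2/5)(3/4) = 3/10; P(data | r = 4) = (1/5)(4/4) = 1/5.
The prior-weighted likelihoods are 1/4 · 1/5 = 1/20, 1/4 · 3/10 = 3/40, 1/4 · 3/10 = 3/40, 1/4 · 1/5 = 1/20; summing to 1/4.
So P(r = 1 | data) = (1/20) / (1/4) = 1/5.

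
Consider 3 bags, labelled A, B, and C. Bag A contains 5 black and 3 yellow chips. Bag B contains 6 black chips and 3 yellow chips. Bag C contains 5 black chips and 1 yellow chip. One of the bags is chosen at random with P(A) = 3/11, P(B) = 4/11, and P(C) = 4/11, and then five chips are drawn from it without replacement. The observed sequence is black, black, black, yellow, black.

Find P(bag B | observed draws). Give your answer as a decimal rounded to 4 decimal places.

Compute the likelihood of the observed sequence for each case: P(data | bag A) = (5/8)(4/7)(3/6)(3/5)(2/4) = 3/56; P(data | bag B) = (6/9)(5/8)(4/7)(3/6)(3/5) = 1/14; P(data | bag C) = (5/6)(4/5)(3/4)(1/3)(2/2) = 1/6.
The prior-weighted likelihoods are 3/11 · 3/56 = 9/616, 4/11 · 1/14 = 2/77, 4/11 · 1/6 = 2/33; with total 17/168.
By Bayes' rule, P(bag B | data) = (2/77) / (17/168) = 48/187.

0.2567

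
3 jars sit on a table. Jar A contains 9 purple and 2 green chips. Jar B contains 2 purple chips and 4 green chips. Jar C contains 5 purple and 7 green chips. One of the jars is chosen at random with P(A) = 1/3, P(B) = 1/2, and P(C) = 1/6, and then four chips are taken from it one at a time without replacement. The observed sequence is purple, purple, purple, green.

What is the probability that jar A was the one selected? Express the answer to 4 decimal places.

Under each hypothesis, the probability of the observed sequence is: P(data | jar A) = (9/11)(8/10)(7/9)(2/8) = 0.12727; P(data | jar B) = (2/6)(1/5)(0/4) = 0; P(data | jar C) = (5/12)(4/11)(3/10)(7/9) = 0.035354.
The prior-weighted likelihoods are 1/3 · 0.12727 = 0.042424, 1/2 · 0 = 0, 1/6 · 0.035354 = 0.0058923; with total 0.048316.
Hence P(jar A | data) = (0.042424) / (0.048316) = 0.87805.

0.8780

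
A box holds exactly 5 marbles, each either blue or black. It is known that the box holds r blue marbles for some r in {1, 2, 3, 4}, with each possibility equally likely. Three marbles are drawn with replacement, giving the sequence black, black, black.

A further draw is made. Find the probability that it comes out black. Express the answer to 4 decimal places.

0.7080

For each hypothesis, P(data | H) works out to: P(data | r = 1) = (4/5)(4/5)(4/5) = 64/125; P(data | r = 2) = (3/5)(3/5)(3/5) = 27/125; P(data | r = 3) = (2/5)(2/5)(2/5) = 8/125; P(data | r = 4) = (1/5)(1/5)(1/5) = 1/125.
Multiplying each by its prior: 1/4 · 64/125 = 16/125, 1/4 · 27/125 = 27/500, 1/4 · 8/125 = 2/125, 1/4 · 1/125 = 1/500; summing to 1/5.
Dividing through by the total gives posterior P(r = 1 | data) = 16/25, P(r = 2 | data) = 27/100, P(r = 3 | data) = 2/25, P(r = 4 | data) = 1/100.
Averaging over the posterior, P(black next | data) = (4/5)(16/25) + (3/5)(27/100) + (2/5)(2/25) + (1/5)(1/100) = 177/250.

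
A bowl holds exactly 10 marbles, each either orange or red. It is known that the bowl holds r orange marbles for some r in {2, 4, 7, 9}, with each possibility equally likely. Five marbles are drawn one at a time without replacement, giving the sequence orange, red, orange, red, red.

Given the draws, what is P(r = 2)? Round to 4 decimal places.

0.2843

Under each hypothesis, the probability of the observed sequence is: P(data | r = 2) = (2/10)(8/9)(1/8)(7/7)(6/6) = 0.022222; P(data | r = 4) = (4/10)(6/9)(3/8)(5/7)(4/6) = 0.047619; P(data | r = 7) = (7/10)(3/9)(6/8)(2/7)(1/6) = 0.0083333; P(data | r = 9) = (9/10)(1/9)(8/8)(0/7) = 0.
Weighting by the prior gives 1/4 · 0.022222 = 0.0055556, 1/4 · 0.047619 = 0.011905, 1/4 · 0.0083333 = 0.0020833, 1/4 · 0 = 0; with total 0.019544.
Hence P(r = 2 | data) = (0.0055556) / (0.019544) = 0.28426.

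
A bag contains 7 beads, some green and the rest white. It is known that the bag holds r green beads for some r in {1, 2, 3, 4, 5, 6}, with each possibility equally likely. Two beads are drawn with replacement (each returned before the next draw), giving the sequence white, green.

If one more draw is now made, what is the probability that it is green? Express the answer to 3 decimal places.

0.500

Under each hypothesis, the probability of the observed sequence is: P(data | r = 1) = (6/7)(1/7) = 6/49; P(data | r = 2) = (5/7)(2/7) = 10/49; P(data | r = 3) = (4/7)(3/7) = 12/49; P(data | r = 4) = (3/7)(4/7) = 12/49; P(data | r = 5) = (2/7)(5/7) = 10/49; P(data | r = 6) = (1/7)(6/7) = 6/49.
The prior-weighted likelihoods are 1/6 · 6/49 = 1/49, 1/6 · 10/49 = 5/147, 1/6 · 12/49 = 2/49, 1/6 · 12/49 = 2/49, 1/6 · 10/49 = 5/147, 1/6 · 6/49 = 1/49; with total 4/21.
The posterior is then P(r = 1 | data) = 3/28, P(r = 2 | data) = 5/28, P(r = 3 | data) = 3/14, P(r = 4 | data) = 3/14, P(r = 5 | data) = 5/28, P(r = 6 | data) = 3/28.
So P(green next | data) = Σ P(green next | H) P(H | data) = (1/7)(3/28) + (2/7)(5/28) + (3/7)(3/14) + (4/7)(3/14) + (5/7)(5/28) + (6/7)(3/28) = 1/2.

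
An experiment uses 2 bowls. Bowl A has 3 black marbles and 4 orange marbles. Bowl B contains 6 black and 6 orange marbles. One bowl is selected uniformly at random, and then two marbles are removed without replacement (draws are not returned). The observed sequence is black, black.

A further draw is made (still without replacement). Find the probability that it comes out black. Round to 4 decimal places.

The likelihood of the observed sequence under each hypothesis: P(data | bowl A) = (3/7)(2/6) = 1/7; P(data | bowl B) = (6/12)(5/11) = 5/22.
The prior-weighted likelihoods are 1/2 · 1/7 = 1/14, 1/2 · 5/22 = 5/44; with total 57/308.
The posterior is then P(bowl A | data) = 22/57, P(bowl B | data) = 35/57.
Averaging over the posterior, P(black next | data) = (1/5)(22/57) + (2/5)(35/57) = 92/285.

0.3228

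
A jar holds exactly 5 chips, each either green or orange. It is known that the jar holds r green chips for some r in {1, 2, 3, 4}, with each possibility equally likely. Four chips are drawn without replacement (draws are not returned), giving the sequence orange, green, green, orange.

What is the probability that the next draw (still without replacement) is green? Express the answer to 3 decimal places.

0.500

Compute the likelihood of the observed sequence for each case: P(data | r = 1) = (4/5)(1/4)(0/3) = 0; P(data | r = 2) = (3/5)(2/4)(1/3)(2/2) = 1/10; P(data | r = 3) = (2/5)(3/4)(2/3)(1/2) = 1/10; P(data | r = 4) = (1/5)(4/4)(3/3)(0/2) = 0.
Weighting by the prior gives 1/4 · 0 = 0, 1/4 · 1/10 = 1/40, 1/4 · 1/10 = 1/40, 1/4 · 0 = 0; summing to 1/20.
Dividing through by the total gives posterior P(r = 1 | data) = 0, P(r = 2 | data) = 1/2, P(r = 3 | data) = 1/2, P(r = 4 | data) = 0.
Averaging over the posterior, P(green next | data) = (0)(1/2) + (1)(1/2) = 1/2.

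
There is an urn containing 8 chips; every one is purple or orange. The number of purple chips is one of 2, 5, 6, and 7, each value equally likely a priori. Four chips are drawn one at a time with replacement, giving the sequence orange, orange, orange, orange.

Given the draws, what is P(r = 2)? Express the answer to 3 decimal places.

0.930

Under each hypothesis, the probability of the observed sequence is: P(data | r = 2) = (6/8)(6/8)(6/8)(6/8) = 0.31641; P(data | r = 5) = (3/8)(3/8)(3/8)(3/8) = 0.019775; P(data | r = 6) = (2/8)(2/8)(2/8)(2/8) = 0.0039062; P(data | r = 7) = (1/8)(1/8)(1/8)(1/8) = 0.00024414.
Weighting by the prior gives 1/4 · 0.31641 = 0.079102, 1/4 · 0.019775 = 0.0049438, 1/4 · 0.0039062 = 0.00097656, 1/4 · 0.00024414 = 6.1035e-05; with total 0.085083.
Hence P(r = 2 | data) = (0.079102) / (0.085083) = 0.9297.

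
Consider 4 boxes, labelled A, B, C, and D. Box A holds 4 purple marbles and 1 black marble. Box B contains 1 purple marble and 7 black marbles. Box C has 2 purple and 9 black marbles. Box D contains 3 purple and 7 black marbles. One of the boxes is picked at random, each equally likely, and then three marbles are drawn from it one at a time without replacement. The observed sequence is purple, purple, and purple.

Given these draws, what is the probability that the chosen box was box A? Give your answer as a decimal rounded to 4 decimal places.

Under each hypothesis, the probability of the observed sequence is: P(data | box A) = (4/5)(3/4)(2/3) = 2/5; P(data | box B) = (1/8)(0/7) = 0; P(data | box C) = (2/11)(1/10)(0/9) = 0; P(data | box D) = (3/10)(2/9)(1/8) = 1/120.
Weighting by the prior gives 1/4 · 2/5 = 1/10, 1/4 · 0 = 0, 1/4 · 0 = 0, 1/4 · 1/120 = 1/480; with total 49/480.
By Bayes' rule, P(box A | data) = (1/10) / (49/480) = 48/49.

0.9796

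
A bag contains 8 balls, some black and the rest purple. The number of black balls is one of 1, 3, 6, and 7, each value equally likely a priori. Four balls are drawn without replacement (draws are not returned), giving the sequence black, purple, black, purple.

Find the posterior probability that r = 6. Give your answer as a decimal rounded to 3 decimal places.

0.333

Under each hypothesis, the probability of the observed sequence is: P(data | r = 1) = (1/8)(7/7)(0/6) = 0; P(data | r = 3) = (3/8)(5/7)(2/6)(4/5) = 1/14; P(data | r = 6) = (6/8)(2/7)(5/6)(1/5) = 1/28; P(data | r = 7) = (7/8)(1/7)(6/6)(0/5) = 0.
Multiplying each by its prior: 1/4 · 0 = 0, 1/4 · 1/14 = 1/56, 1/4 · 1/28 = 1/112, 1/4 · 0 = 0; these sum to 3/112.
By Bayes' rule, P(r = 6 | data) = (1/112) / (3/112) = 1/3.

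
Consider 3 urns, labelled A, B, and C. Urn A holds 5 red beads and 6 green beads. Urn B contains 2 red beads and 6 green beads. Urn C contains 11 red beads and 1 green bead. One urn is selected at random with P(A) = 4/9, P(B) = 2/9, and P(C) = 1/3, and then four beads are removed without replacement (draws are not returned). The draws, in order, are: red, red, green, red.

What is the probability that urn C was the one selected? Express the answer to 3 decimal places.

0.579

Under each hypothesis, the probability of the observed sequence is: P(data | urn A) = (5/11)(4/10)(6/9)(3/8) = 1/22; P(data | urn B) = (2/8)(1/7)(6/6)(0/5) = 0; P(data | urn C) = (11/12)(10/11)(1/10)(9/9) = 1/12.
Weighting by the prior gives 4/9 · 1/22 = 2/99, 2/9 · 0 = 0, 1/3 · 1/12 = 1/36; these sum to 19/396.
So P(urn C | data) = (1/36) / (19/396) = 11/19.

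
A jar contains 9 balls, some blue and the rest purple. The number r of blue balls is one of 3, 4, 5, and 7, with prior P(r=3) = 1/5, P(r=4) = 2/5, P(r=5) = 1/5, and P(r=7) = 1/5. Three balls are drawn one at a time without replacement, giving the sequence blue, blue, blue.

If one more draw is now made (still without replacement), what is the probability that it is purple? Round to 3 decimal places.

The likelihood of the observed sequence under each hypothesis: P(data | r = 3) = (3/9)(2/8)(1/7) = 1/84; P(data | r = 4) = (4/9)(3/8)(2/7) = 1/21; P(data | r = 5) = (5/9)(4/8)(3/7) = 5/42; P(data | r = 7) = (7/9)(6/8)(5/7) = 5/12.
The prior-weighted likelihoods are 1/5 · 1/84 = 1/420, 2/5 · 1/21 = 2/105, 1/5 · 5/42 = 1/42, 1/5 · 5/12 = 1/12; summing to 9/70.
The posterior is then P(r = 3 | data) = 1/54, P(r = 4 | data) = 4/27, P(r = 5 | data) = 5/27, P(r = 7 | data) = 35/54.
The predictive probability is P(purple next | data) = (1)(1/54) + (5/6)(4/27) + (2/3)(5/27) + (1/3)(35/54) = 13/27.

0.481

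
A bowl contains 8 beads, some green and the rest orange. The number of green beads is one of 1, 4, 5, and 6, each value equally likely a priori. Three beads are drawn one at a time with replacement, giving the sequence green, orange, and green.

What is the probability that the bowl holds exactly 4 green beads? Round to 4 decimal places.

The likelihood of the observed sequence under each hypothesis: P(data | r = 1) = (1/8)(7/8)(1/8) = 0.013672; P(data | r = 4) = (4/8)(4/8)(4/8) = 0.125; P(data | r = 5) = (5/8)(3/8)(5/8) = 0.14648; P(data | r = 6) = (6/8)(2/8)(6/8) = 0.14062.
Multiplying each by its prior: 1/4 · 0.013672 = 0.003418, 1/4 · 0.125 = 0.03125, 1/4 · 0.14648 = 0.036621, 1/4 · 0.14062 = 0.035156; these sum to 0.10645.
By Bayes' rule, P(r = 4 | data) = (0.03125) / (0.10645) = 0.29358.

0.2936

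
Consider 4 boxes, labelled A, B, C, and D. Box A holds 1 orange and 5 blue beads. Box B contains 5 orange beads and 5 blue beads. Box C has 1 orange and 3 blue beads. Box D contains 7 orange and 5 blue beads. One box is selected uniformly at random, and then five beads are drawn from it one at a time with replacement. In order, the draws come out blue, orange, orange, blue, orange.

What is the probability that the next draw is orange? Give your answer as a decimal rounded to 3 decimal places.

The likelihood of the observed sequence under each hypothesis: P(data | box A) = (5/6)(1/6)(1/6)(5/6)(1/6) = 0.003215; P(data | box B) = (5/10)(5/10)(5/10)(5/10)(5/10) = 0.03125; P(data | box C) = (3/4)(1/4)(1/4)(3/4)(1/4) = 0.0087891; P(data | box D) = (5/12)(7/12)(7/12)(5/12)(7/12) = 0.034461.
Weighting by the prior gives 1/4 · 0.003215 = 0.00080376, 1/4 · 0.03125 = 0.0078125, 1/4 · 0.0087891 = 0.0021973, 1/4 · 0.034461 = 0.0086153; with total 0.019429.
Dividing through by the total gives posterior P(box A | data) = 0.041369, P(box B | data) = 0.40211, P(box C | data) = 0.11309, P(box D | data) = 0.44343.
So P(orange next | data) = Σ P(orange next | H) P(H | data) = (1/6)(0.041369) + (1/2)(0.40211) + (1/4)(0.11309) + (7/12)(0.44343) = 0.49489.

0.495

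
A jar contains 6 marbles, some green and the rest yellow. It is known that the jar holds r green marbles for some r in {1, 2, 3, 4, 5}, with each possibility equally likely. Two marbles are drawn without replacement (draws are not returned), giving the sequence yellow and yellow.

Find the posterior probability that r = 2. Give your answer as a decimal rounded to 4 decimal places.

For each hypothesis, P(data | H) works out to: P(data | r = 1) = (5/6)(4/5) = 2/3; P(data | r = 2) = (4/6)(3/5) = 2/5; P(data | r = 3) = (3/6)(2/5) = 1/5; P(data | r = 4) = (2/6)(1/5) = 1/15; P(data | r = 5) = (1/6)(0/5) = 0.
Weighting by the prior gives 1/5 · 2/3 = 2/15, 1/5 · 2/5 = 2/25, 1/5 · 1/5 = 1/25, 1/5 · 1/15 = 1/75, 1/5 · 0 = 0; these sum to 4/15.
So P(r = 2 | data) = (2/25) / (4/15) = 3/10.

0.3000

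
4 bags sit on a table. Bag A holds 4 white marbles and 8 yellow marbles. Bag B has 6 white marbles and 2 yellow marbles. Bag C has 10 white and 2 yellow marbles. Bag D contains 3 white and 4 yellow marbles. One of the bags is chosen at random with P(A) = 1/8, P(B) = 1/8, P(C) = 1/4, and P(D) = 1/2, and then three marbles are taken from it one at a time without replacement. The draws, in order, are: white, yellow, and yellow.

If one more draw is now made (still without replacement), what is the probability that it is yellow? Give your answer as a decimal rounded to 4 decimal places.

0.4949

For each hypothesis, P(data | H) works out to: P(data | bag A) = (4/12)(8/11)(7/10) = 0.1697; P(data | bag B) = (6/8)(2/7)(1/6) = 0.035714; P(data | bag C) = (10/12)(2/11)(1/10) = 0.015152; P(data | bag D) = (3/7)(4/6)(3/5) = 0.17143.
The prior-weighted likelihoods are 1/8 · 0.1697 = 0.021212, 1/8 · 0.035714 = 0.0044643, 1/4 · 0.015152 = 0.0037879, 1/2 · 0.17143 = 0.085714; summing to 0.11518.
The posterior is then P(bag A | data) = 0.18417, P(bag B | data) = 0.03876, P(bag C | data) = 0.032887, P(bag D | data) = 0.74419.
Averaging over the posterior, P(yellow next | data) = (2/3)(0.18417) + (0)(0.03876) + (0)(0.032887) + (1/2)(0.74419) = 0.49487.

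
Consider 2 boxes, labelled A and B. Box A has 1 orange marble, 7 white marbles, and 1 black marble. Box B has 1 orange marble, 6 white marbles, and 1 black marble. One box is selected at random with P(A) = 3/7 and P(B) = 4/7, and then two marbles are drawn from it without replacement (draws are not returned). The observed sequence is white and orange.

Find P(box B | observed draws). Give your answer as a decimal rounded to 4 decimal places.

0.5950

For each hypothesis, P(data | H) works out to: P(data | box A) = (7/9)(1/8) = 0.097222; P(data | box B) = (6/8)(1/7) = 0.10714.
The prior-weighted likelihoods are 3/7 · 0.097222 = 0.041667, 4/7 · 0.10714 = 0.061224; these sum to 0.10289.
Hence P(box B | data) = (0.061224) / (0.10289) = 0.59504.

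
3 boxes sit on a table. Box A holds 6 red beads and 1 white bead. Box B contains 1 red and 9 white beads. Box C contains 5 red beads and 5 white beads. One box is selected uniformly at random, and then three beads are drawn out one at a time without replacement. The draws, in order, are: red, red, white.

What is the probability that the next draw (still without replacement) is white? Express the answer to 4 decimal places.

Under each hypothesis, the probability of the observed sequence is: P(data | box A) = (6/7)(5/6)(1/5) = 1/7; P(data | box B) = (1/10)(0/9) = 0; P(data | box C) = (5/10)(4/9)(5/8) = 5/36.
Weighting by the prior gives 1/3 · 1/7 = 1/21, 1/3 · 0 = 0, 1/3 · 5/36 = 5/108; with total 71/756.
The posterior is then P(box A | data) = 36/71, P(box B | data) = 0, P(box C | data) = 35/71.
The predictive probability is P(white next | data) = (0)(36/71) + (4/7)(35/71) = 20/71.

0.2817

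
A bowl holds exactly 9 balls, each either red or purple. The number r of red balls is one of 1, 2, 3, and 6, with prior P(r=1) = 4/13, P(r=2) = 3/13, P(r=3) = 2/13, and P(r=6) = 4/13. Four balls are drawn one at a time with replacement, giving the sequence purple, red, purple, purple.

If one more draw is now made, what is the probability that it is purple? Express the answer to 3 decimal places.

0.744

The likelihood of the observed sequence under each hypothesis: P(data | r = 1) = (8/9)(1/9)(8/9)(8/9) = 0.078037; P(data | r = 2) = (7/9)(2/9)(7/9)(7/9) = 0.10456; P(data | r = 3) = (6/9)(3/9)(6/9)(6/9) = 0.098765; P(data | r = 6) = (3/9)(6/9)(3/9)(3/9) = 0.024691.
The prior-weighted likelihoods are 4/13 · 0.078037 = 0.024011, 3/13 · 0.10456 = 0.024129, 2/13 · 0.098765 = 0.015195, 4/13 · 0.024691 = 0.0075973; these sum to 0.070932.
Dividing through by the total gives posterior P(r = 1 | data) = 0.33851, P(r = 2 | data) = 0.34017, P(r = 3 | data) = 0.21421, P(r = 6 | data) = 0.10711.
The predictive probability is P(purple next | data) = (8/9)(0.33851) + (7/9)(0.34017) + (2/3)(0.21421) + (1/3)(0.10711) = 0.74399.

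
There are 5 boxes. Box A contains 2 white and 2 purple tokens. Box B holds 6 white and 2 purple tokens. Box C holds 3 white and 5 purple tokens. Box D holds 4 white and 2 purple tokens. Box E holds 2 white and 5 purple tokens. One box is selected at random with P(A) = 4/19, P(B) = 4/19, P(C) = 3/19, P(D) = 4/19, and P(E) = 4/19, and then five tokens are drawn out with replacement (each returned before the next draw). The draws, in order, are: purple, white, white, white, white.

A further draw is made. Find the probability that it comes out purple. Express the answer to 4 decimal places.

The likelihood of the observed sequence under each hypothesis: P(data | box A) = (2/4)(2/4)(2/4)(2/4)(2/4) = 0.03125; P(data | box B) = (2/8)(6/8)(6/8)(6/8)(6/8) = 0.079102; P(data | box C) = (5/8)(3/8)(3/8)(3/8)(3/8) = 0.01236; P(data | box D) = (2/6)(4/6)(4/6)(4/6)(4/6) = 0.065844; P(data | box E) = (5/7)(2/7)(2/7)(2/7)(2/7) = 0.0047599.
Weighting by the prior gives 4/19 · 0.03125 = 0.0065789, 4/19 · 0.079102 = 0.016653, 3/19 · 0.01236 = 0.0019515, 4/19 · 0.065844 = 0.013862, 4/19 · 0.0047599 = 0.0010021; these sum to 0.040047.
Normalising, the posterior is P(box A | data) = 0.16428, P(box B | data) = 0.41583, P(box C | data) = 0.04873, P(box D | data) = 0.34614, P(box E | data) = 0.025023.
The predictive probability is P(purple next | data) = (1/2)(0.16428) + (1/4)(0.41583) + (5/8)(0.04873) + (1/3)(0.34614) + (5/7)(0.025023) = 0.34981.

0.3498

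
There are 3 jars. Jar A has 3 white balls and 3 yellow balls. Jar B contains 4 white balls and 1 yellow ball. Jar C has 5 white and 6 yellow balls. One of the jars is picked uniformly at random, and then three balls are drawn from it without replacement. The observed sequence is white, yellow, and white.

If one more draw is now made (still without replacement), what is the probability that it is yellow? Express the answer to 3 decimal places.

0.373

Compute the likelihood of the observed sequence for each case: P(data | jar A) = (3/6)(3/5)(2/4) = 0.15; P(data | jar B) = (4/5)(1/4)(3/3) = 0.2; P(data | jar C) = (5/11)(6/10)(4/9) = 0.12121.
Multiplying each by its prior: 1/3 · 0.15 = 0.05, 1/3 · 0.2 = 0.066667, 1/3 · 0.12121 = 0.040404; summing to 0.15707.
Dividing through by the total gives posterior P(jar A | data) = 0.31833, P(jar B | data) = 0.42444, P(jar C | data) = 0.25723.
Averaging over the posterior, P(yellow next | data) = (2/3)(0.31833) + (0)(0.42444) + (5/8)(0.25723) = 0.37299.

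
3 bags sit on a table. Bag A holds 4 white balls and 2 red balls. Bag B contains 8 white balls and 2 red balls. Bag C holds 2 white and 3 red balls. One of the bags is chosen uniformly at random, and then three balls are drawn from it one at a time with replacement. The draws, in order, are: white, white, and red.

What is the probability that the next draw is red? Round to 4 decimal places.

0.3563

For each hypothesis, P(data | H) works out to: P(data | bag A) = (4/6)(4/6)(2/6) = 0.14815; P(data | bag B) = (8/10)(8/10)(2/10) = 0.128; P(data | bag C) = (2/5)(2/5)(3/5) = 0.096.
Weighting by the prior gives 1/3 · 0.14815 = 0.049383, 1/3 · 0.128 = 0.042667, 1/3 · 0.096 = 0.032; with total 0.12405.
Normalising, the posterior is P(bag A | data) = 0.39809, P(bag B | data) = 0.34395, P(bag C | data) = 0.25796.
The predictive probability is P(red next | data) = (1/3)(0.39809) + (1/5)(0.34395) + (3/5)(0.25796) = 0.35626.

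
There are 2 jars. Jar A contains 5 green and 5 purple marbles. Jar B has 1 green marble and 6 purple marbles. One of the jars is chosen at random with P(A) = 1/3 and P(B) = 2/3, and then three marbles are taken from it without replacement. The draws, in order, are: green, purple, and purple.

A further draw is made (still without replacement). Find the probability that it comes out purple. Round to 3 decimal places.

Compute the likelihood of the observed sequence for each case: P(data | jar A) = (5/10)(5/9)(4/8) = 5/36; P(data | jar B) = (1/7)(6/6)(5/5) = 1/7.
Multiplying each by its prior: 1/3 · 5/36 = 5/108, 2/3 · 1/7 = 2/21; these sum to 107/756.
Normalising, the posterior is P(jar A | data) = 35/107, P(jar B | data) = 72/107.
So P(purple next | data) = Σ P(purple next | H) P(H | data) = (3/7)(35/107) + (1)(72/107) = 87/107.

0.813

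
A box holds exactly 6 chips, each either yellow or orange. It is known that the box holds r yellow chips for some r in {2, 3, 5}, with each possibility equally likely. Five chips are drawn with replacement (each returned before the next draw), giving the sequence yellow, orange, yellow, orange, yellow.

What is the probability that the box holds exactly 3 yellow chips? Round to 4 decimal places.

0.4899

Under each hypothesis, the probability of the observed sequence is: P(data | r = 2) = (2/6)(4/6)(2/6)(4/6)(2/6) = 0.016461; P(data | r = 3) = (3/6)(3/6)(3/6)(3/6)(3/6) = 0.03125; P(data | r = 5) = (5/6)(1/6)(5/6)(1/6)(5/6) = 0.016075.
The prior-weighted likelihoods are 1/3 · 0.016461 = 0.005487, 1/3 · 0.03125 = 0.010417, 1/3 · 0.016075 = 0.0053584; with total 0.021262.
Hence P(r = 3 | data) = (0.010417) / (0.021262) = 0.48992.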